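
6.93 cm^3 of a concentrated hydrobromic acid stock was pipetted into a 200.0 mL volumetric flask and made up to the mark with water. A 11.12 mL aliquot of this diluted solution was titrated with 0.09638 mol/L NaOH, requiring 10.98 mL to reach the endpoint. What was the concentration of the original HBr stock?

2.75 M

n(NaOH) = 0.09638 x 0.01098 = 0.001058 mol.
n(HBr) in the aliquot = 0.001058 mol.
[diluted HBr] = 0.001058 / 0.01112 = 0.09517 M.
Dilution factor = 200.0/6.930 = 28.86, so [stock] = 0.09517 x 28.86 = 2.75 M.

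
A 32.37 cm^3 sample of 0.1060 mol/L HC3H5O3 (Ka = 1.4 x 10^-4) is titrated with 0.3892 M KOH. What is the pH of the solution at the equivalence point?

8.39

n(HC3H5O3) = 0.1060 x 0.03237 = 0.003431 mol; V(KOH) at equivalence = 0.003431/0.3892 = 0.008816 L.
At equivalence all the acid is converted to C3H5O3-; total volume = 0.03237 + 0.008816 = 0.04119 L, so [C3H5O3-] = 0.003431/0.04119 = 0.08331 M.
Kb = Kw/Ka = 1.0e-14 / 1.4 x 10^-4 = 7.14e-11.
[OH^-] = sqrt(Kb x [C3H5O3-]) = sqrt(7.14e-11 x 0.08331) = 2.44e-6 M.
pOH = 5.61, so pH = 14.00 - 5.61 = 8.39.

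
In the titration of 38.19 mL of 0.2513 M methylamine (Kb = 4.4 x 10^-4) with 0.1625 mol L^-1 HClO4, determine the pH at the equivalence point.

n(CH3NH2) = 0.2513 x 0.03819 = 0.009597 mol; V(HClO4) at equivalence = 0.009597/0.1625 = 0.05906 L.
At equivalence the base is fully converted to CH3NH3+; total volume = 0.09725 L, so [CH3NH3+] = 0.009597/0.09725 = 0.09869 M.
Ka(CH3NH3+) = Kw/Kb = 1.0e-14 / 4.4 x 10^-4 = 2.27e-11.
[H^+] = sqrt(Ka x [CH3NH3+]) = sqrt(2.27e-11 x 0.09869) = 1.50e-6 M.
pH = -log(1.50e-6) = 5.82.

5.82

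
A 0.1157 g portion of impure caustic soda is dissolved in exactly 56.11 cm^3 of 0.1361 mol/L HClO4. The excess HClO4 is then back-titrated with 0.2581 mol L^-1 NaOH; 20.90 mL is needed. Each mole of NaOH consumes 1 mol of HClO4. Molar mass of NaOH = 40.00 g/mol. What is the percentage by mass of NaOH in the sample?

Total n(HClO4) added = 0.1361 x 0.05611 = 0.007637 mol.
n(NaOH) used = 0.2581 x 0.02090 = 0.005394 mol, which equals the excess n(HClO4).
So n(HClO4) consumed by the sample = 0.007637 - 0.005394 = 0.002242 mol.
n(NaOH) = 0.002242 / 1 = 0.002242 mol.
mass NaOH = 0.002242 x 40.00 = 0.08969 g, so %NaOH = 0.08969/0.1157 x 100 = 77.5%.

77.5%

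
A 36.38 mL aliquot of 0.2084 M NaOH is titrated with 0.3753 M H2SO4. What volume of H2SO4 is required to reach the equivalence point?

n(NaOH) = 0.2084 mol/L x 0.03638 L = 0.007582 mol.
The neutralisation is 2 NaOH : 1 H2SO4, so n(H2SO4) = 0.007582 x 1/2 = 0.003791 mol.
V(H2SO4) = 0.003791 / 0.3753 = 0.01010 L = 10.1 mL.

10.1 mL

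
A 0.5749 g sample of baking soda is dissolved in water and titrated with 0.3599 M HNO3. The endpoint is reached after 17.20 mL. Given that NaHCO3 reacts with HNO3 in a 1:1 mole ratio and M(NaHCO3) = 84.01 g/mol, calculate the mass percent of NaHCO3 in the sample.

90.5%

n(HNO3) = 0.3599 x 0.01720 = 0.006190 mol.
n(NaHCO3) = 0.006190 / 1 = 0.006190 mol.
mass of NaHCO3 = 0.006190 x 84.01 = 0.5200 g.
% purity = 0.5200 / 0.5749 x 100 = 90.5%.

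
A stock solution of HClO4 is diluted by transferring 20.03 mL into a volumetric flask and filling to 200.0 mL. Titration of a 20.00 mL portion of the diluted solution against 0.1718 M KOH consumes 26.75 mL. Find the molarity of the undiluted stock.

n(KOH) = 0.1718 x 0.02675 = 0.004596 mol.
n(HClO4) in the aliquot = 0.004596 mol.
[diluted HClO4] = 0.004596 / 0.02000 = 0.2298 M.
Dilution factor = 200.0/20.03 = 9.985, so [stock] = 0.2298 x 9.985 = 2.29 M.

2.29 M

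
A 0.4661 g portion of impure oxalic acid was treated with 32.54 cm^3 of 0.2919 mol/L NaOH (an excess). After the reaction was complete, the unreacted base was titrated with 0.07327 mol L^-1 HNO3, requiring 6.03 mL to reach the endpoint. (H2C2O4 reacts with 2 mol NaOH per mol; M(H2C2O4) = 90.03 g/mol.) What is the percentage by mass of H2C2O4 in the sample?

87.5%

Total n(NaOH) added = 0.2919 x 0.03254 = 0.009498 mol.
n(HNO3) used = 0.07327 x 0.006030 = 0.0004418 mol, which equals the excess n(NaOH).
So n(NaOH) consumed by the sample = 0.009498 - 0.0004418 = 0.009057 mol.
n(H2C2O4) = 0.009057 / 2 = 0.004528 mol.
mass H2C2O4 = 0.004528 x 90.03 = 0.4077 g, so %H2C2O4 = 0.4077/0.4661 x 100 = 87.5%.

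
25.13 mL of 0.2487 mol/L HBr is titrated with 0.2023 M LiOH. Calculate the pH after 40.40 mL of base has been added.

12.47

n(acid) = 0.2487 x 0.02513 = 0.006250 mol; n(LiOH) added = 0.2023 x 0.04040 = 0.008173 mol.
Base is in excess by 0.008173 - 0.006250 = 0.001923 mol in a total volume of 0.06553 L.
[OH^-] = 0.001923/0.06553 = 0.02935 M, so pOH = 1.53 and pH = 14.00 - 1.53 = 12.47.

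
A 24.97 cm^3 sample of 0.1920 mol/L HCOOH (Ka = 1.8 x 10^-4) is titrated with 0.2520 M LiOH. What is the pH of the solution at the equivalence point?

8.39

n(HCOOH) = 0.1920 x 0.02497 = 0.004794 mol; V(LiOH) at equivalence = 0.004794/0.2520 = 0.01902 L.
At equivalence all the acid is converted to HCOO-; total volume = 0.02497 + 0.01902 = 0.04399 L, so [HCOO-] = 0.004794/0.04399 = 0.1090 M.
Kb = Kw/Ka = 1.0e-14 / 1.8 x 10^-4 = 5.56e-11.
[OH^-] = sqrt(Kb x [HCOO-]) = sqrt(5.56e-11 x 0.1090) = 2.46e-6 M.
pOH = 5.61, so pH = 14.00 - 5.61 = 8.39.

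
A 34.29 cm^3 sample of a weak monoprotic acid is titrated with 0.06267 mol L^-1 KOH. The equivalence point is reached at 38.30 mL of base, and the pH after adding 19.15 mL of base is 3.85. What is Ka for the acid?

19.15 mL is half of the equivalence volume, so this is the half-equivalence point where [HA] = [A^-].
At half-equivalence pH = pKa, so pKa = 3.85.
Ka = 10^(-3.85) = 1.4 x 10^-4.

1.4 x 10^-4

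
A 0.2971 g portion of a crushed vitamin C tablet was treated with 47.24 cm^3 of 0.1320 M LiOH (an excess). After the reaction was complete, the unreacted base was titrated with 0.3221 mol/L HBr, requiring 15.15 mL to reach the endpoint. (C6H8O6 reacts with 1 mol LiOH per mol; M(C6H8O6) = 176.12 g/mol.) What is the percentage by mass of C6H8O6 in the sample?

Total n(LiOH) added = 0.1320 x 0.04724 = 0.006236 mol.
n(HBr) used = 0.3221 x 0.01515 = 0.004880 mol, which equals the excess n(LiOH).
So n(LiOH) consumed by the sample = 0.006236 - 0.004880 = 0.001356 mol.
n(C6H8O6) = 0.001356 / 1 = 0.001356 mol.
mass C6H8O6 = 0.001356 x 176.12 = 0.2388 g, so %C6H8O6 = 0.2388/0.2971 x 100 = 80.4%.

80.4%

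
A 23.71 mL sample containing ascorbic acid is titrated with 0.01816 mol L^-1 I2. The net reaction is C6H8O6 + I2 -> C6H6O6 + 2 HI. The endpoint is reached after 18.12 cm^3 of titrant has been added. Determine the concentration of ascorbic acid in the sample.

0.0139 M

n(I2) = 0.01816 x 0.01812 = 0.0003291 mol.
From the balanced equation, 1 mol I2 reacts with 1 mol ascorbic acid, so n(ascorbic acid) = 0.0003291 x 1/1 = 0.0003291 mol.
[ascorbic acid] = 0.0003291 / 0.02371 L = 0.0139 M.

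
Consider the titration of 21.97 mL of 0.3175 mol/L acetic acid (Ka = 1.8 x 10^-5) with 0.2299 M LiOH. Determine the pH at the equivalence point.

8.93

n(CH3COOH) = 0.3175 x 0.02197 = 0.006975 mol; V(LiOH) at equivalence = 0.006975/0.2299 = 0.03034 L.
At equivalence all the acid is converted to CH3COO-; total volume = 0.02197 + 0.03034 = 0.05231 L, so [CH3COO-] = 0.006975/0.05231 = 0.1333 M.
Kb = Kw/Ka = 1.0e-14 / 1.8 x 10^-5 = 5.56e-10.
[OH^-] = sqrt(Kb x [CH3COO-]) = sqrt(5.56e-10 x 0.1333) = 8.61e-6 M.
pOH = 5.07, so pH = 14.00 - 5.07 = 8.93.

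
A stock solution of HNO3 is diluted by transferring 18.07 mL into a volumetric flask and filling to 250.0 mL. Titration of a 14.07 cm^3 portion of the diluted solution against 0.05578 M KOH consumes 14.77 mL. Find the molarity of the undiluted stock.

n(KOH) = 0.05578 x 0.01477 = 0.0008239 mol.
n(HNO3) in the aliquot = 0.0008239 mol.
[diluted HNO3] = 0.0008239 / 0.01407 = 0.05856 M.
Dilution factor = 250.0/18.07 = 13.84, so [stock] = 0.05856 x 13.84 = 0.810 M.

0.810 M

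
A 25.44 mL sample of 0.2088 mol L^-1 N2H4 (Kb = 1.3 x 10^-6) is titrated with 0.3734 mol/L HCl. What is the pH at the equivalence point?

n(N2H4) = 0.2088 x 0.02544 = 0.005312 mol; V(HCl) at equivalence = 0.005312/0.3734 = 0.01423 L.
At equivalence the base is fully converted to N2H5+; total volume = 0.03967 L, so [N2H5+] = 0.005312/0.03967 = 0.1339 M.
Ka(N2H5+) = Kw/Kb = 1.0e-14 / 1.3 x 10^-6 = 7.69e-9.
[H^+] = sqrt(Ka x [N2H5+]) = sqrt(7.69e-9 x 0.1339) = 3.21e-5 M.
pH = -log(3.21e-5) = 4.49.

4.49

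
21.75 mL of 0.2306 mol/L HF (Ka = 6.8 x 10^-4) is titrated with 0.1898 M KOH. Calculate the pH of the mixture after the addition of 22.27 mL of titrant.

Initial n(HF) = 0.2306 x 0.02175 = 0.005016 mol.
n(KOH) added = 0.1898 x 0.02227 = 0.004227 mol, converting that many moles of HF to F-.
Remaining n(HF) = 0.0007887 mol; n(F-) = 0.004227 mol.
By Henderson-Hasselbalch, pH = pKa + log([A^-]/[HA]) = 3.17 + log(0.004227/0.0007887) = 3.17 + (+0.73) = 3.90.

3.90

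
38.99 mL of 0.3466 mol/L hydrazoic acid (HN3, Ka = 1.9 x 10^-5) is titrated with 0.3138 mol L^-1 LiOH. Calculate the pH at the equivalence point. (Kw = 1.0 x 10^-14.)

n(HN3) = 0.3466 x 0.03899 = 0.01351 mol; V(LiOH) at equivalence = 0.01351/0.3138 = 0.04307 L.
At equivalence all the acid is converted to N3-; total volume = 0.03899 + 0.04307 = 0.08206 L, so [N3-] = 0.01351/0.08206 = 0.1647 M.
Kb = Kw/Ka = 1.0e-14 / 1.9 x 10^-5 = 5.26e-10.
[OH^-] = sqrt(Kb x [N3-]) = sqrt(5.26e-10 x 0.1647) = 9.31e-6 M.
pOH = 5.03, so pH = 14.00 - 5.03 = 8.97.

8.97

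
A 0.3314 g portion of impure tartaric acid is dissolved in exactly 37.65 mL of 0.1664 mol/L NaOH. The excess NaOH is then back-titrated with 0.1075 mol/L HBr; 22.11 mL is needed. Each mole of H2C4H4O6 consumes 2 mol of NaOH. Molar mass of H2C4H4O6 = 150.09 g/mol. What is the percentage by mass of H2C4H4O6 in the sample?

88.0%

Total n(NaOH) added = 0.1664 x 0.03765 = 0.006265 mol.
n(HBr) used = 0.1075 x 0.02211 = 0.002377 mol, which equals the excess n(NaOH).
So n(NaOH) consumed by the sample = 0.006265 - 0.002377 = 0.003888 mol.
n(H2C4H4O6) = 0.003888 / 2 = 0.001944 mol.
mass H2C4H4O6 = 0.001944 x 150.09 = 0.2918 g, so %H2C4H4O6 = 0.2918/0.3314 x 100 = 88.0%.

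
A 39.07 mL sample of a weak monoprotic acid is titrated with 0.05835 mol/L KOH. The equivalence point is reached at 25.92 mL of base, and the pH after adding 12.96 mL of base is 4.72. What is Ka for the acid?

12.96 mL is half of the equivalence volume, so this is the half-equivalence point where [HA] = [A^-].
At half-equivalence pH = pKa, so pKa = 4.72.
Ka = 10^(-4.72) = 1.9 x 10^-5.

1.9 x 10^-5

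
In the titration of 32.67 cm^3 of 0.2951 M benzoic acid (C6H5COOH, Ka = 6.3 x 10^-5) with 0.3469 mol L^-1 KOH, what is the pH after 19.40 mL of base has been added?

4.56

Initial n(C6H5COOH) = 0.2951 x 0.03267 = 0.009641 mol.
n(KOH) added = 0.3469 x 0.01940 = 0.006730 mol, converting that many moles of C6H5COOH to C6H5COO-.
Remaining n(C6H5COOH) = 0.002911 mol; n(C6H5COO-) = 0.006730 mol.
By Henderson-Hasselbalch, pH = pKa + log([A^-]/[HA]) = 4.20 + log(0.006730/0.002911) = 4.20 + (+0.36) = 4.56.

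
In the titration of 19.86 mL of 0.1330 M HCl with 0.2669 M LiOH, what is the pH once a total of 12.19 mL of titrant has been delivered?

n(acid) = 0.1330 x 0.01986 = 0.002641 mol; n(LiOH) added = 0.2669 x 0.01219 = 0.003254 mol.
Base is in excess by 0.003254 - 0.002641 = 0.0006121 mol in a total volume of 0.03205 L.
[OH^-] = 0.0006121/0.03205 = 0.01910 M, so pOH = 1.72 and pH = 14.00 - 1.72 = 12.28.

12.28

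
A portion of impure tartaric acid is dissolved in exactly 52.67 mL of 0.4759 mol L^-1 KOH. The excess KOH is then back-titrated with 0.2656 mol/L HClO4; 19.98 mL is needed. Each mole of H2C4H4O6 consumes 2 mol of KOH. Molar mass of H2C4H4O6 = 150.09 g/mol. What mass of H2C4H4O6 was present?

Total n(KOH) added = 0.4759 x 0.05267 = 0.02507 mol.
n(HClO4) used = 0.2656 x 0.01998 = 0.005307 mol, which equals the excess n(KOH).
So n(KOH) consumed by the sample = 0.02507 - 0.005307 = 0.01976 mol.
n(H2C4H4O6) = 0.01976 / 2 = 0.009879 mol.
mass = 0.009879 mol x 150.09 g/mol = 1.48 g.

1.48 g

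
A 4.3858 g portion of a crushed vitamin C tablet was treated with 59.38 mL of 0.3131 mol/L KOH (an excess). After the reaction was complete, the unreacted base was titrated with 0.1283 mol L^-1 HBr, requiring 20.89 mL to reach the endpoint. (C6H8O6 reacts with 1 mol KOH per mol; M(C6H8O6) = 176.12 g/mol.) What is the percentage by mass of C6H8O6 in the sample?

Total n(KOH) added = 0.3131 x 0.05938 = 0.01859 mol.
n(HBr) used = 0.1283 x 0.02089 = 0.002680 mol, which equals the excess n(KOH).
So n(KOH) consumed by the sample = 0.01859 - 0.002680 = 0.01591 mol.
n(C6H8O6) = 0.01591 / 1 = 0.01591 mol.
mass C6H8O6 = 0.01591 x 176.12 = 2.802 g, so %C6H8O6 = 2.802/4.3858 x 100 = 63.9%.

63.9%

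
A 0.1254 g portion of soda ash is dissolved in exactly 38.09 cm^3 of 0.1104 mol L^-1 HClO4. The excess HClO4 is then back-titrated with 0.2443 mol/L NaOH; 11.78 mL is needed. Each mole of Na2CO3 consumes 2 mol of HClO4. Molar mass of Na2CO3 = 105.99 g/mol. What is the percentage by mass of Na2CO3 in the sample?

56.1%

Total n(HClO4) added = 0.1104 x 0.03809 = 0.004205 mol.
n(NaOH) used = 0.2443 x 0.01178 = 0.002878 mol, which equals the excess n(HClO4).
So n(HClO4) consumed by the sample = 0.004205 - 0.002878 = 0.001327 mol.
n(Na2CO3) = 0.001327 / 2 = 0.0006636 mol.
mass Na2CO3 = 0.0006636 x 105.99 = 0.07034 g, so %Na2CO3 = 0.07034/0.1254 x 100 = 56.1%.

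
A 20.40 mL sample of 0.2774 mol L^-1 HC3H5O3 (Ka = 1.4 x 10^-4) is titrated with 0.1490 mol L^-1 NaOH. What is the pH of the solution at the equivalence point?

n(HC3H5O3) = 0.2774 x 0.02040 = 0.005659 mol; V(NaOH) at equivalence = 0.005659/0.1490 = 0.03798 L.
At equivalence all the acid is converted to C3H5O3-; total volume = 0.02040 + 0.03798 = 0.05838 L, so [C3H5O3-] = 0.005659/0.05838 = 0.09693 M.
Kb = Kw/Ka = 1.0e-14 / 1.4 x 10^-4 = 7.14e-11.
[OH^-] = sqrt(Kb x [C3H5O3-]) = sqrt(7.14e-11 x 0.09693) = 2.63e-6 M.
pOH = 5.58, so pH = 14.00 - 5.58 = 8.42.

8.42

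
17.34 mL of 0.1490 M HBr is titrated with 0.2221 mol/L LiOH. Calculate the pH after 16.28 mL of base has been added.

12.49

n(acid) = 0.1490 x 0.01734 = 0.002584 mol; n(LiOH) added = 0.2221 x 0.01628 = 0.003616 mol.
Base is in excess by 0.003616 - 0.002584 = 0.001032 mol in a total volume of 0.03362 L.
[OH^-] = 0.001032/0.03362 = 0.03070 M, so pOH = 1.51 and pH = 14.00 - 1.51 = 12.49.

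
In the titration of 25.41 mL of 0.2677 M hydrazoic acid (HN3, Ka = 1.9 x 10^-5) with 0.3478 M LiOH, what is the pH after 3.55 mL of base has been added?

Initial n(HN3) = 0.2677 x 0.02541 = 0.006802 mol.
n(LiOH) added = 0.3478 x 0.003550 = 0.001235 mol, converting that many moles of HN3 to N3-.
Remaining n(HN3) = 0.005568 mol; n(N3-) = 0.001235 mol.
By Henderson-Hasselbalch, pH = pKa + log([A^-]/[HA]) = 4.72 + log(0.001235/0.005568) = 4.72 + (-0.65) = 4.07.

4.07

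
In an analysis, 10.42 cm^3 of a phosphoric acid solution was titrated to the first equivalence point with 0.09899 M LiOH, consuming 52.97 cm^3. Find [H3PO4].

0.503 M

n(LiOH) = 0.09899 x 0.05297 = 0.005244 mol.
At the first equivalence point, 1 mol OH^- react per mol H3PO4, so n(H3PO4) = 0.005244 / 1 = 0.005244 mol.
[H3PO4] = 0.005244 / 0.01042 L = 0.503 M.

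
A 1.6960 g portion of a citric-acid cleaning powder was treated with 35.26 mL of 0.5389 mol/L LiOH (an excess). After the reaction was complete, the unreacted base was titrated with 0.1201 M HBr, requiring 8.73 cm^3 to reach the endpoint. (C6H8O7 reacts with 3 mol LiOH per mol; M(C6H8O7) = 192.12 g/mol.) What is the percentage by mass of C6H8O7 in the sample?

67.8%

Total n(LiOH) added = 0.5389 x 0.03526 = 0.01900 mol.
n(HBr) used = 0.1201 x 0.008730 = 0.001048 mol, which equals the excess n(LiOH).
So n(LiOH) consumed by the sample = 0.01900 - 0.001048 = 0.01795 mol.
n(C6H8O7) = 0.01795 / 3 = 0.005984 mol.
mass C6H8O7 = 0.005984 x 192.12 = 1.150 g, so %C6H8O7 = 1.150/1.6960 x 100 = 67.8%.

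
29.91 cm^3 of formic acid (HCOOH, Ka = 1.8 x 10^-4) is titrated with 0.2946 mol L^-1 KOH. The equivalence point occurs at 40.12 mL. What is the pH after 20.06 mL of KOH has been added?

3.74

20.06 mL is exactly half the equivalence volume (40.12/2), i.e. the half-equivalence point.
There, n(HA) = n(A^-), so pH = pKa = -log(1.8 x 10^-4) = 3.74.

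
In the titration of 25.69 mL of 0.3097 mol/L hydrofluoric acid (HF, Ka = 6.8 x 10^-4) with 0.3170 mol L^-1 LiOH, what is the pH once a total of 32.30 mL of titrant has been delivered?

n(acid) = 0.3097 x 0.02569 = 0.007956 mol; n(LiOH) added = 0.3170 x 0.03230 = 0.01024 mol.
Base is in excess by 0.01024 - 0.007956 = 0.002283 mol in a total volume of 0.05799 L.
[OH^-] = 0.002283/0.05799 = 0.03937 M, so pOH = 1.40 and pH = 14.00 - 1.40 = 12.60.

12.60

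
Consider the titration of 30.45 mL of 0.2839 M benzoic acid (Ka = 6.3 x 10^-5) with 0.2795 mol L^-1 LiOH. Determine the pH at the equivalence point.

8.67

n(C6H5COOH) = 0.2839 x 0.03045 = 0.008645 mol; V(LiOH) at equivalence = 0.008645/0.2795 = 0.03093 L.
At equivalence all the acid is converted to C6H5COO-; total volume = 0.03045 + 0.03093 = 0.06138 L, so [C6H5COO-] = 0.008645/0.06138 = 0.1408 M.
Kb = Kw/Ka = 1.0e-14 / 6.3 x 10^-5 = 1.59e-10.
[OH^-] = sqrt(Kb x [C6H5COO-]) = sqrt(1.59e-10 x 0.1408) = 4.73e-6 M.
pOH = 5.33, so pH = 14.00 - 5.33 = 8.67.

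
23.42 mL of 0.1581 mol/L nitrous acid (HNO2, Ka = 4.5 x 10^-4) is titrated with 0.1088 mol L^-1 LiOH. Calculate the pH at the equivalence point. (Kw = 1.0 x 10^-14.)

8.08

n(HNO2) = 0.1581 x 0.02342 = 0.003703 mol; V(LiOH) at equivalence = 0.003703/0.1088 = 0.03403 L.
At equivalence all the acid is converted to NO2-; total volume = 0.02342 + 0.03403 = 0.05745 L, so [NO2-] = 0.003703/0.05745 = 0.06445 M.
Kb = Kw/Ka = 1.0e-14 / 4.5 x 10^-4 = 2.22e-11.
[OH^-] = sqrt(Kb x [NO2-]) = sqrt(2.22e-11 x 0.06445) = 1.20e-6 M.
pOH = 5.92, so pH = 14.00 - 5.92 = 8.08.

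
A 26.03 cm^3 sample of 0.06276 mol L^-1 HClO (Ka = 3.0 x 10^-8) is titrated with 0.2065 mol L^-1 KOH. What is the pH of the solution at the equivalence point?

n(HClO) = 0.06276 x 0.02603 = 0.001634 mol; V(KOH) at equivalence = 0.001634/0.2065 = 0.007911 L.
At equivalence all the acid is converted to ClO-; total volume = 0.02603 + 0.007911 = 0.03394 L, so [ClO-] = 0.001634/0.03394 = 0.04813 M.
Kb = Kw/Ka = 1.0e-14 / 3.0 x 10^-8 = 3.33e-7.
[OH^-] = sqrt(Kb x [ClO-]) = sqrt(3.33e-7 x 0.04813) = 0.000127 M.
pOH = 3.90, so pH = 14.00 - 3.90 = 10.10.

10.10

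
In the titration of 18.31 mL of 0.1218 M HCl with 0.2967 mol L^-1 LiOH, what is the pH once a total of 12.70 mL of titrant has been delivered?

12.70

n(acid) = 0.1218 x 0.01831 = 0.002230 mol; n(LiOH) added = 0.2967 x 0.01270 = 0.003768 mol.
Base is in excess by 0.003768 - 0.002230 = 0.001538 mol in a total volume of 0.03101 L.
[OH^-] = 0.001538/0.03101 = 0.04959 M, so pOH = 1.30 and pH = 14.00 - 1.30 = 12.70.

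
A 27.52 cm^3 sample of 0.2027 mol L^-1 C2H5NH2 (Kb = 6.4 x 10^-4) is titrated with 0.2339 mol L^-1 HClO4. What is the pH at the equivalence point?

5.89

n(C2H5NH2) = 0.2027 x 0.02752 = 0.005578 mol; V(HClO4) at equivalence = 0.005578/0.2339 = 0.02385 L.
At equivalence the base is fully converted to C2H5NH3+; total volume = 0.05137 L, so [C2H5NH3+] = 0.005578/0.05137 = 0.1086 M.
Ka(C2H5NH3+) = Kw/Kb = 1.0e-14 / 6.4 x 10^-4 = 1.56e-11.
[H^+] = sqrt(Ka x [C2H5NH3+]) = sqrt(1.56e-11 x 0.1086) = 1.30e-6 M.
pH = -log(1.30e-6) = 5.89.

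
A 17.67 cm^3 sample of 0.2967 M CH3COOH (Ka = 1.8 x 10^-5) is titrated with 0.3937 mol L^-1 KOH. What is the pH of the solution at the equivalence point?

n(CH3COOH) = 0.2967 x 0.01767 = 0.005243 mol; V(KOH) at equivalence = 0.005243/0.3937 = 0.01332 L.
At equivalence all the acid is converted to CH3COO-; total volume = 0.01767 + 0.01332 = 0.03099 L, so [CH3COO-] = 0.005243/0.03099 = 0.1692 M.
Kb = Kw/Ka = 1.0e-14 / 1.8 x 10^-5 = 5.56e-10.
[OH^-] = sqrt(Kb x [CH3COO-]) = sqrt(5.56e-10 x 0.1692) = 9.70e-6 M.
pOH = 5.01, so pH = 14.00 - 5.01 = 8.99.

8.99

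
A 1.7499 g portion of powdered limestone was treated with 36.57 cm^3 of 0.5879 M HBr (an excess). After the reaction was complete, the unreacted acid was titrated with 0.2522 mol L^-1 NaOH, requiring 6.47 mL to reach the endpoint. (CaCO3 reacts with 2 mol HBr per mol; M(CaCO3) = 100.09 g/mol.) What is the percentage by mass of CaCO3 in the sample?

56.8%

Total n(HBr) added = 0.5879 x 0.03657 = 0.02150 mol.
n(NaOH) used = 0.2522 x 0.006470 = 0.001632 mol, which equals the excess n(HBr).
So n(HBr) consumed by the sample = 0.02150 - 0.001632 = 0.01987 mol.
n(CaCO3) = 0.01987 / 2 = 0.009934 mol.
mass CaCO3 = 0.009934 x 100.09 = 0.9943 g, so %CaCO3 = 0.9943/1.7499 x 100 = 56.8%.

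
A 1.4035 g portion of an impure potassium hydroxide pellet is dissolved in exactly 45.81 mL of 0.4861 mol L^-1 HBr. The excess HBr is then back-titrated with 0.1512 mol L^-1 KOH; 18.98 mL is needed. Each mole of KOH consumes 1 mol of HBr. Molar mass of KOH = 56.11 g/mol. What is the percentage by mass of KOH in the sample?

Total n(HBr) added = 0.4861 x 0.04581 = 0.02227 mol.
n(KOH) used = 0.1512 x 0.01898 = 0.002870 mol, which equals the excess n(HBr).
So n(HBr) consumed by the sample = 0.02227 - 0.002870 = 0.01940 mol.
n(KOH) = 0.01940 / 1 = 0.01940 mol.
mass KOH = 0.01940 x 56.11 = 1.088 g, so %KOH = 1.088/1.4035 x 100 = 77.6%.

77.6%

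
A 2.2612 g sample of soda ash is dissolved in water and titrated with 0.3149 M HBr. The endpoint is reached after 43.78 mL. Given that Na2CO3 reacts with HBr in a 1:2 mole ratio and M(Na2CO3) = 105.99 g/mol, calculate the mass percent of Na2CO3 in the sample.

n(HBr) = 0.3149 x 0.04378 = 0.01379 mol.
n(Na2CO3) = 0.01379 / 2 = 0.006893 mol.
mass of Na2CO3 = 0.006893 x 105.99 = 0.7306 g.
% purity = 0.7306 / 2.2612 x 100 = 32.3%.

32.3%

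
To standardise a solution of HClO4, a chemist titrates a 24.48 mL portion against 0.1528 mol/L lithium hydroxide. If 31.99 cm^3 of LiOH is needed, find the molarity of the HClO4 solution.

n(LiOH) delivered = 0.1528 x 0.03199 = 0.004888 mol.
For a 1:1 reaction, n(HClO4) = 0.004888 mol.
[HClO4] = 0.004888 mol / 0.02448 L = 0.200 M.

0.200 M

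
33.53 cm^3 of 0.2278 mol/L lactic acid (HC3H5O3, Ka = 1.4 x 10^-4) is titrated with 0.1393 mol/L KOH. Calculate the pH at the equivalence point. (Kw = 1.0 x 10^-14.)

8.40

n(HC3H5O3) = 0.2278 x 0.03353 = 0.007638 mol; V(KOH) at equivalence = 0.007638/0.1393 = 0.05483 L.
At equivalence all the acid is converted to C3H5O3-; total volume = 0.03353 + 0.05483 = 0.08836 L, so [C3H5O3-] = 0.007638/0.08836 = 0.08644 M.
Kb = Kw/Ka = 1.0e-14 / 1.4 x 10^-4 = 7.14e-11.
[OH^-] = sqrt(Kb x [C3H5O3-]) = sqrt(7.14e-11 x 0.08644) = 2.48e-6 M.
pOH = 5.60, so pH = 14.00 - 5.60 = 8.40.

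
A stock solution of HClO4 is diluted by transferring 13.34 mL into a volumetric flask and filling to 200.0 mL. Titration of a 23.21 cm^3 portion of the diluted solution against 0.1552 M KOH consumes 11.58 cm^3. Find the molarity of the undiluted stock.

1.16 M

n(KOH) = 0.1552 x 0.01158 = 0.001797 mol.
n(HClO4) in the aliquot = 0.001797 mol.
[diluted HClO4] = 0.001797 / 0.02321 = 0.07743 M.
Dilution factor = 200.0/13.34 = 14.99, so [stock] = 0.07743 x 14.99 = 1.16 M.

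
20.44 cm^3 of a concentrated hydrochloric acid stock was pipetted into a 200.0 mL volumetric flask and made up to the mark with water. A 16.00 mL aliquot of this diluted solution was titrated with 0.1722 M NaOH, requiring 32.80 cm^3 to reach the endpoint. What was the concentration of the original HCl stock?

3.45 M

n(NaOH) = 0.1722 x 0.03280 = 0.005648 mol.
n(HCl) in the aliquot = 0.005648 mol.
[diluted HCl] = 0.005648 / 0.01600 = 0.3530 M.
Dilution factor = 200.0/20.44 = 9.785, so [stock] = 0.3530 x 9.785 = 3.45 M.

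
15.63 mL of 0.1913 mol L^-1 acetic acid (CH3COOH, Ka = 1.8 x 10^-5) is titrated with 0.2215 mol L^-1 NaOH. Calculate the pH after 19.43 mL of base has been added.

n(acid) = 0.1913 x 0.01563 = 0.002990 mol; n(NaOH) added = 0.2215 x 0.01943 = 0.004304 mol.
Base is in excess by 0.004304 - 0.002990 = 0.001314 mol in a total volume of 0.03506 L.
[OH^-] = 0.001314/0.03506 = 0.03747 M, so pOH = 1.43 and pH = 14.00 - 1.43 = 12.57.

12.57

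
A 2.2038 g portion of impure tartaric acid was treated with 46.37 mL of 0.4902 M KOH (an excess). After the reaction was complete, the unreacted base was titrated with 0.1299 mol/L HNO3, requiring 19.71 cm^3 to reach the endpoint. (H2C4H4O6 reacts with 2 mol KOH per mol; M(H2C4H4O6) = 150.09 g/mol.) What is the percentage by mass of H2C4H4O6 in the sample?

Total n(KOH) added = 0.4902 x 0.04637 = 0.02273 mol.
n(HNO3) used = 0.1299 x 0.01971 = 0.002560 mol, which equals the excess n(KOH).
So n(KOH) consumed by the sample = 0.02273 - 0.002560 = 0.02017 mol.
n(H2C4H4O6) = 0.02017 / 2 = 0.01009 mol.
mass H2C4H4O6 = 0.01009 x 150.09 = 1.514 g, so %H2C4H4O6 = 1.514/2.2038 x 100 = 68.7%.

68.7%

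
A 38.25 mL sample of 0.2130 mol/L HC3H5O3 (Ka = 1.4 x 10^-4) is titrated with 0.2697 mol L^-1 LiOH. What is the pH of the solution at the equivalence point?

n(HC3H5O3) = 0.2130 x 0.03825 = 0.008147 mol; V(LiOH) at equivalence = 0.008147/0.2697 = 0.03021 L.
At equivalence all the acid is converted to C3H5O3-; total volume = 0.03825 + 0.03021 = 0.06846 L, so [C3H5O3-] = 0.008147/0.06846 = 0.1190 M.
Kb = Kw/Ka = 1.0e-14 / 1.4 x 10^-4 = 7.14e-11.
[OH^-] = sqrt(Kb x [C3H5O3-]) = sqrt(7.14e-11 x 0.1190) = 2.92e-6 M.
pOH = 5.54, so pH = 14.00 - 5.54 = 8.46.

8.46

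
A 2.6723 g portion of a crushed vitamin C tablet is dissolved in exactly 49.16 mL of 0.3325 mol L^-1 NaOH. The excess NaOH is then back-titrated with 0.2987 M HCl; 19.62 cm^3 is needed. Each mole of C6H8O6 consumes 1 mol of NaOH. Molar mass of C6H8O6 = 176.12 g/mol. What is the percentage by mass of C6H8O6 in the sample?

Total n(NaOH) added = 0.3325 x 0.04916 = 0.01635 mol.
n(HCl) used = 0.2987 x 0.01962 = 0.005860 mol, which equals the excess n(NaOH).
So n(NaOH) consumed by the sample = 0.01635 - 0.005860 = 0.01049 mol.
n(C6H8O6) = 0.01049 / 1 = 0.01049 mol.
mass C6H8O6 = 0.01049 x 176.12 = 1.847 g, so %C6H8O6 = 1.847/2.6723 x 100 = 69.1%.

69.1%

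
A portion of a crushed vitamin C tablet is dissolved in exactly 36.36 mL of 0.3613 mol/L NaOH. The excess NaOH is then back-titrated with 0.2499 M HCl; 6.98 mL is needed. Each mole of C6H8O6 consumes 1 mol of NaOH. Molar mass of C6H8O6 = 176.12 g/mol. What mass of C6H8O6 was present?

2.01 g

Total n(NaOH) added = 0.3613 x 0.03636 = 0.01314 mol.
n(HCl) used = 0.2499 x 0.006980 = 0.001744 mol, which equals the excess n(NaOH).
So n(NaOH) consumed by the sample = 0.01314 - 0.001744 = 0.01139 mol.
n(C6H8O6) = 0.01139 / 1 = 0.01139 mol.
mass = 0.01139 mol x 176.12 g/mol = 2.01 g.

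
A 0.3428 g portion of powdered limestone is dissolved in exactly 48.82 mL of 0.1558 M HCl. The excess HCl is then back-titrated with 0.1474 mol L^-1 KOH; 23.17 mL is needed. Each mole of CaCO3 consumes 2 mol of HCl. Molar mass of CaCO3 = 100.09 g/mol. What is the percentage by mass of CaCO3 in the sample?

Total n(HCl) added = 0.1558 x 0.04882 = 0.007606 mol.
n(KOH) used = 0.1474 x 0.02317 = 0.003415 mol, which equals the excess n(HCl).
So n(HCl) consumed by the sample = 0.007606 - 0.003415 = 0.004191 mol.
n(CaCO3) = 0.004191 / 2 = 0.002095 mol.
mass CaCO3 = 0.002095 x 100.09 = 0.2097 g, so %CaCO3 = 0.2097/0.3428 x 100 = 61.2%.

61.2%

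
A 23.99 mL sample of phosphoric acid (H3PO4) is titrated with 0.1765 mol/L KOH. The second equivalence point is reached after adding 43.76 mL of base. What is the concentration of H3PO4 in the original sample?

0.161 M

n(KOH) = 0.1765 x 0.04376 = 0.007724 mol.
At the second equivalence point, 2 mol OH^- react per mol H3PO4, so n(H3PO4) = 0.007724 / 2 = 0.003862 mol.
[H3PO4] = 0.003862 / 0.02399 L = 0.161 M.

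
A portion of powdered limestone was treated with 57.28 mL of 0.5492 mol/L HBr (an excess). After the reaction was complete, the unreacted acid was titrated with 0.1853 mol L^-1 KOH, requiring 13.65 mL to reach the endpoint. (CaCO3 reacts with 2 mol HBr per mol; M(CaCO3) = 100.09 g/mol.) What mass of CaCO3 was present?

1.45 g

Total n(HBr) added = 0.5492 x 0.05728 = 0.03146 mol.
n(KOH) used = 0.1853 x 0.01365 = 0.002529 mol, which equals the excess n(HBr).
So n(HBr) consumed by the sample = 0.03146 - 0.002529 = 0.02893 mol.
n(CaCO3) = 0.02893 / 2 = 0.01446 mol.
mass = 0.01446 mol x 100.09 g/mol = 1.45 g.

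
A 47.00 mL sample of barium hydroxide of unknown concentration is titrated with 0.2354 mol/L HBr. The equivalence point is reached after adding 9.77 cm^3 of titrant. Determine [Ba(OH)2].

0.0245 M

n(HBr) delivered = 0.2354 x 0.009770 = 0.002300 mol.
The reaction is 1 Ba(OH)2 + 2 HBr, so n(Ba(OH)2) = 0.002300 x 1/2 = 0.001150 mol.
[Ba(OH)2] = 0.001150 mol / 0.04700 L = 0.0245 M.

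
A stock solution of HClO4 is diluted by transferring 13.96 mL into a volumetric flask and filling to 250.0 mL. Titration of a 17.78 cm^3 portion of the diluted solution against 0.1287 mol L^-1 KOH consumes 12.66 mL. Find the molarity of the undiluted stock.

n(KOH) = 0.1287 x 0.01266 = 0.001629 mol.
n(HClO4) in the aliquot = 0.001629 mol.
[diluted HClO4] = 0.001629 / 0.01778 = 0.09164 M.
Dilution factor = 250.0/13.96 = 17.91, so [stock] = 0.09164 x 17.91 = 1.64 M.

1.64 M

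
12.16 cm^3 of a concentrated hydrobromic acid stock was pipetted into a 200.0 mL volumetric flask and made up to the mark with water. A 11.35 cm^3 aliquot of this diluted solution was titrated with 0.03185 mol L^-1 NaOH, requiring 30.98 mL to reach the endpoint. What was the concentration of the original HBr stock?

n(NaOH) = 0.03185 x 0.03098 = 0.0009867 mol.
n(HBr) in the aliquot = 0.0009867 mol.
[diluted HBr] = 0.0009867 / 0.01135 = 0.08694 M.
Dilution factor = 200.0/12.16 = 16.45, so [stock] = 0.08694 x 16.45 = 1.43 M.

1.43 M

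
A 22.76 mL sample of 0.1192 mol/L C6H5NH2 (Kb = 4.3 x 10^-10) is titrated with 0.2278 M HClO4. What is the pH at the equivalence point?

2.87

n(C6H5NH2) = 0.1192 x 0.02276 = 0.002713 mol; V(HClO4) at equivalence = 0.002713/0.2278 = 0.01191 L.
At equivalence the base is fully converted to C6H5NH3+; total volume = 0.03467 L, so [C6H5NH3+] = 0.002713/0.03467 = 0.07825 M.
Ka(C6H5NH3+) = Kw/Kb = 1.0e-14 / 4.3 x 10^-10 = 2.33e-5.
[H^+] = sqrt(Ka x [C6H5NH3+]) = sqrt(2.33e-5 x 0.07825) = 0.00135 M.
pH = -log(0.00135) = 2.87.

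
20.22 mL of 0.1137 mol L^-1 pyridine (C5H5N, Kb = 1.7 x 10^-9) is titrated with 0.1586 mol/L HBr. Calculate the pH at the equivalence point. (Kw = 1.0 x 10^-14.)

n(C5H5N) = 0.1137 x 0.02022 = 0.002299 mol; V(HBr) at equivalence = 0.002299/0.1586 = 0.01450 L.
At equivalence the base is fully converted to C5H5NH+; total volume = 0.03472 L, so [C5H5NH+] = 0.002299/0.03472 = 0.06622 M.
Ka(C5H5NH+) = Kw/Kb = 1.0e-14 / 1.7 x 10^-9 = 5.88e-6.
[H^+] = sqrt(Ka x [C5H5NH+]) = sqrt(5.88e-6 x 0.06622) = 0.000624 M.
pH = -log(0.000624) = 3.20.

3.20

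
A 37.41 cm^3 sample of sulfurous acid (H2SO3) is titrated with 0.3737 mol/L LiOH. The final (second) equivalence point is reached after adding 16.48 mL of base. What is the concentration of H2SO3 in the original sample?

0.0823 M

n(LiOH) = 0.3737 x 0.01648 = 0.006159 mol.
At the final (second) equivalence point, 2 mol OH^- react per mol H2SO3, so n(H2SO3) = 0.006159 / 2 = 0.003079 mol.
[H2SO3] = 0.003079 / 0.03741 L = 0.0823 M.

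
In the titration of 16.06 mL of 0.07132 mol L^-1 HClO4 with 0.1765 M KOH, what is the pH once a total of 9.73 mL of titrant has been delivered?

12.35

n(acid) = 0.07132 x 0.01606 = 0.001145 mol; n(KOH) added = 0.1765 x 0.009730 = 0.001717 mol.
Base is in excess by 0.001717 - 0.001145 = 0.0005719 mol in a total volume of 0.02579 L.
[OH^-] = 0.0005719/0.02579 = 0.02218 M, so pOH = 1.65 and pH = 14.00 - 1.65 = 12.35.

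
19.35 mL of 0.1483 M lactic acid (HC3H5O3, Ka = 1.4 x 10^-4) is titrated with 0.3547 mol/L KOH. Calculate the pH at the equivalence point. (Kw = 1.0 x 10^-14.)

8.44

n(HC3H5O3) = 0.1483 x 0.01935 = 0.002870 mol; V(KOH) at equivalence = 0.002870/0.3547 = 0.008090 L.
At equivalence all the acid is converted to C3H5O3-; total volume = 0.01935 + 0.008090 = 0.02744 L, so [C3H5O3-] = 0.002870/0.02744 = 0.1046 M.
Kb = Kw/Ka = 1.0e-14 / 1.4 x 10^-4 = 7.14e-11.
[OH^-] = sqrt(Kb x [C3H5O3-]) = sqrt(7.14e-11 x 0.1046) = 2.73e-6 M.
pOH = 5.56, so pH = 14.00 - 5.56 = 8.44.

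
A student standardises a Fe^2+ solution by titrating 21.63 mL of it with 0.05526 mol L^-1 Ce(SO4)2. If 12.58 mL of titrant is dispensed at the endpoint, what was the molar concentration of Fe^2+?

n(Ce(SO4)2) = 0.05526 x 0.01258 = 0.0006952 mol.
From the balanced equation, 1 mol Ce(SO4)2 reacts with 1 mol Fe^2+, so n(Fe^2+) = 0.0006952 x 1/1 = 0.0006952 mol.
[Fe^2+] = 0.0006952 / 0.02163 L = 0.0321 M.

0.0321 M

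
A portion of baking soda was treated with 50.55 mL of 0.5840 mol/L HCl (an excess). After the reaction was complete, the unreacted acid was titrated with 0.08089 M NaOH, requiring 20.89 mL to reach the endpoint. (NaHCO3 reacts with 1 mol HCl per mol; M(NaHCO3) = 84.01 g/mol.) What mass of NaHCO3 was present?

2.34 g

Total n(HCl) added = 0.5840 x 0.05055 = 0.02952 mol.
n(NaOH) used = 0.08089 x 0.02089 = 0.001690 mol, which equals the excess n(HCl).
So n(HCl) consumed by the sample = 0.02952 - 0.001690 = 0.02783 mol.
n(NaHCO3) = 0.02783 / 1 = 0.02783 mol.
mass = 0.02783 mol x 84.01 g/mol = 2.34 g.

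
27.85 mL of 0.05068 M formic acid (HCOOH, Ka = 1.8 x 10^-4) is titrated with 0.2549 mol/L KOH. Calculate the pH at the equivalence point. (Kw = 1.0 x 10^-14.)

n(HCOOH) = 0.05068 x 0.02785 = 0.001411 mol; V(KOH) at equivalence = 0.001411/0.2549 = 0.005537 L.
At equivalence all the acid is converted to HCOO-; total volume = 0.02785 + 0.005537 = 0.03339 L, so [HCOO-] = 0.001411/0.03339 = 0.04227 M.
Kb = Kw/Ka = 1.0e-14 / 1.8 x 10^-4 = 5.56e-11.
[OH^-] = sqrt(Kb x [HCOO-]) = sqrt(5.56e-11 x 0.04227) = 1.53e-6 M.
pOH = 5.81, so pH = 14.00 - 5.81 = 8.19.

8.19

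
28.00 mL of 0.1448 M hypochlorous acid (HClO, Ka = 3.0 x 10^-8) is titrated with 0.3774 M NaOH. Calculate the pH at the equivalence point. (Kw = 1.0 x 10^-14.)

n(HClO) = 0.1448 x 0.02800 = 0.004054 mol; V(NaOH) at equivalence = 0.004054/0.3774 = 0.01074 L.
At equivalence all the acid is converted to ClO-; total volume = 0.02800 + 0.01074 = 0.03874 L, so [ClO-] = 0.004054/0.03874 = 0.1046 M.
Kb = Kw/Ka = 1.0e-14 / 3.0 x 10^-8 = 3.33e-7.
[OH^-] = sqrt(Kb x [ClO-]) = sqrt(3.33e-7 x 0.1046) = 0.000187 M.
pOH = 3.73, so pH = 14.00 - 3.73 = 10.27.

10.27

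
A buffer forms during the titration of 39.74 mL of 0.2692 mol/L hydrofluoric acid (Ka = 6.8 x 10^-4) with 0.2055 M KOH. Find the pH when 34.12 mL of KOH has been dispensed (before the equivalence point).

3.45

Initial n(HF) = 0.2692 x 0.03974 = 0.01070 mol.
n(KOH) added = 0.2055 x 0.03412 = 0.007012 mol, converting that many moles of HF to F-.
Remaining n(HF) = 0.003686 mol; n(F-) = 0.007012 mol.
By Henderson-Hasselbalch, pH = pKa + log([A^-]/[HA]) = 3.17 + log(0.007012/0.003686) = 3.17 + (+0.28) = 3.45.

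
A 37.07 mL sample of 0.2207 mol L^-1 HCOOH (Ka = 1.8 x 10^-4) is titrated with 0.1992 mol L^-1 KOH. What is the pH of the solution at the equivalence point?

8.38

n(HCOOH) = 0.2207 x 0.03707 = 0.008181 mol; V(KOH) at equivalence = 0.008181/0.1992 = 0.04107 L.
At equivalence all the acid is converted to HCOO-; total volume = 0.03707 + 0.04107 = 0.07814 L, so [HCOO-] = 0.008181/0.07814 = 0.1047 M.
Kb = Kw/Ka = 1.0e-14 / 1.8 x 10^-4 = 5.56e-11.
[OH^-] = sqrt(Kb x [HCOO-]) = sqrt(5.56e-11 x 0.1047) = 2.41e-6 M.
pOH = 5.62, so pH = 14.00 - 5.62 = 8.38.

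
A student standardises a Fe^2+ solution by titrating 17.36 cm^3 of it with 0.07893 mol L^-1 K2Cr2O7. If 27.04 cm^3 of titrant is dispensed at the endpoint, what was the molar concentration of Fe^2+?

n(K2Cr2O7) = 0.07893 x 0.02704 = 0.002134 mol.
From the balanced equation, 1 mol K2Cr2O7 reacts with 6 mol Fe^2+, so n(Fe^2+) = 0.002134 x 6/1 = 0.01281 mol.
[Fe^2+] = 0.01281 / 0.01736 L = 0.738 M.

0.738 M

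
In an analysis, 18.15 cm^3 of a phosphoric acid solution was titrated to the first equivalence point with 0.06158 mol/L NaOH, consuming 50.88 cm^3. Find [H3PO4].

n(NaOH) = 0.06158 x 0.05088 = 0.003133 mol.
At the first equivalence point, 1 mol OH^- react per mol H3PO4, so n(H3PO4) = 0.003133 / 1 = 0.003133 mol.
[H3PO4] = 0.003133 / 0.01815 L = 0.173 M.

0.173 M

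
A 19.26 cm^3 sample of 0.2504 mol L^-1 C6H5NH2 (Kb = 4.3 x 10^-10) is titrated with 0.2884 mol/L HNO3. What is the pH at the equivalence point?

n(C6H5NH2) = 0.2504 x 0.01926 = 0.004823 mol; V(HNO3) at equivalence = 0.004823/0.2884 = 0.01672 L.
At equivalence the base is fully converted to C6H5NH3+; total volume = 0.03598 L, so [C6H5NH3+] = 0.004823/0.03598 = 0.1340 M.
Ka(C6H5NH3+) = Kw/Kb = 1.0e-14 / 4.3 x 10^-10 = 2.33e-5.
[H^+] = sqrt(Ka x [C6H5NH3+]) = sqrt(2.33e-5 x 0.1340) = 0.00177 M.
pH = -log(0.00177) = 2.75.

2.75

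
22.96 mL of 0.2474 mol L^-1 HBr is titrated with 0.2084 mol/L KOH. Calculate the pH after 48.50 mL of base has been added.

n(acid) = 0.2474 x 0.02296 = 0.005680 mol; n(KOH) added = 0.2084 x 0.04850 = 0.01011 mol.
Base is in excess by 0.01011 - 0.005680 = 0.004427 mol in a total volume of 0.07146 L.
[OH^-] = 0.004427/0.07146 = 0.06195 M, so pOH = 1.21 and pH = 14.00 - 1.21 = 12.79.

12.79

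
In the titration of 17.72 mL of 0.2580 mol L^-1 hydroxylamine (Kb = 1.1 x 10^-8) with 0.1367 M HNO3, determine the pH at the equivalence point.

n(NH2OH) = 0.2580 x 0.01772 = 0.004572 mol; V(HNO3) at equivalence = 0.004572/0.1367 = 0.03344 L.
At equivalence the base is fully converted to NH3OH+; total volume = 0.05116 L, so [NH3OH+] = 0.004572/0.05116 = 0.08936 M.
Ka(NH3OH+) = Kw/Kb = 1.0e-14 / 1.1 x 10^-8 = 9.09e-7.
[H^+] = sqrt(Ka x [NH3OH+]) = sqrt(9.09e-7 x 0.08936) = 0.000285 M.
pH = -log(0.000285) = 3.55.

3.55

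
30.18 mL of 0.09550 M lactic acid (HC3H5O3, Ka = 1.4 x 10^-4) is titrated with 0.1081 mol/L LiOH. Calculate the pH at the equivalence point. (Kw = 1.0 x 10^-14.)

n(HC3H5O3) = 0.09550 x 0.03018 = 0.002882 mol; V(LiOH) at equivalence = 0.002882/0.1081 = 0.02666 L.
At equivalence all the acid is converted to C3H5O3-; total volume = 0.03018 + 0.02666 = 0.05684 L, so [C3H5O3-] = 0.002882/0.05684 = 0.05071 M.
Kb = Kw/Ka = 1.0e-14 / 1.4 x 10^-4 = 7.14e-11.
[OH^-] = sqrt(Kb x [C3H5O3-]) = sqrt(7.14e-11 x 0.05071) = 1.90e-6 M.
pOH = 5.72, so pH = 14.00 - 5.72 = 8.28.

8.28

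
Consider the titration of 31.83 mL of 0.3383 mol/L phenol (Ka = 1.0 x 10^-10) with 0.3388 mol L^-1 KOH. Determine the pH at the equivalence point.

11.61

n(C6H5OH) = 0.3383 x 0.03183 = 0.01077 mol; V(KOH) at equivalence = 0.01077/0.3388 = 0.03178 L.
At equivalence all the acid is converted to C6H5O-; total volume = 0.03183 + 0.03178 = 0.06361 L, so [C6H5O-] = 0.01077/0.06361 = 0.1693 M.
Kb = Kw/Ka = 1.0e-14 / 1.0 x 10^-10 = 0.000100.
[OH^-] = sqrt(Kb x [C6H5O-]) = sqrt(0.000100 x 0.1693) = 0.00411 M.
pOH = 2.39, so pH = 14.00 - 2.39 = 11.61.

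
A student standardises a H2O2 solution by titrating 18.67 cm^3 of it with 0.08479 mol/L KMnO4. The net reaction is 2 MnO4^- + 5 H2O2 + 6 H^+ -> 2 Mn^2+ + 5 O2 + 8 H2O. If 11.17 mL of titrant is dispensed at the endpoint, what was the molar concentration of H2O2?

0.127 M

n(KMnO4) = 0.08479 x 0.01117 = 0.0009471 mol.
From the balanced equation, 2 mol KMnO4 reacts with 5 mol H2O2, so n(H2O2) = 0.0009471 x 5/2 = 0.002368 mol.
[H2O2] = 0.002368 / 0.01867 L = 0.127 M.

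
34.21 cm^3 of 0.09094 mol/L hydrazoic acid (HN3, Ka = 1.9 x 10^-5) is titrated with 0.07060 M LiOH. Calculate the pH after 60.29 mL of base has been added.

12.08

n(acid) = 0.09094 x 0.03421 = 0.003111 mol; n(LiOH) added = 0.07060 x 0.06029 = 0.004256 mol.
Base is in excess by 0.004256 - 0.003111 = 0.001145 mol in a total volume of 0.09450 L.
[OH^-] = 0.001145/0.09450 = 0.01212 M, so pOH = 1.92 and pH = 14.00 - 1.92 = 12.08.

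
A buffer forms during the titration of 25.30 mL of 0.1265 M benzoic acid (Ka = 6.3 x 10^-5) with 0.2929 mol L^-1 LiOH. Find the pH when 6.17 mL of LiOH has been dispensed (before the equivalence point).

Initial n(C6H5COOH) = 0.1265 x 0.02530 = 0.003200 mol.
n(LiOH) added = 0.2929 x 0.006170 = 0.001807 mol, converting that many moles of C6H5COOH to C6H5COO-.
Remaining n(C6H5COOH) = 0.001393 mol; n(C6H5COO-) = 0.001807 mol.
By Henderson-Hasselbalch, pH = pKa + log([A^-]/[HA]) = 4.20 + log(0.001807/0.001393) = 4.20 + (+0.11) = 4.31.

4.31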